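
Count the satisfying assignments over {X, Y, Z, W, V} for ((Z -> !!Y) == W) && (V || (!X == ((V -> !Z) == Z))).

12

Initial set: {(((Z -> !!Y) == W) && (V || (!X == ((V -> !Z) == Z))))}.
(((Z -> !!Y) == W) && (V || (!X == ((V -> !Z) == Z)))): α-rule — add ((Z -> !!Y) == W), (V || (!X == ((V -> !Z) == Z))).
((Z -> !!Y) == W): β-rule — branch into (Z -> !!Y), W  //  !(Z -> !!Y), !W.
  branch 1 (add (Z -> !!Y), W):
    (V || (!X == ((V -> !Z) == Z))): β-rule — branch into V  //  (!X == ((V -> !Z) == Z)).
      branch 1.1 (add V):
        (Z -> !!Y): β-rule — branch into !Z  //  !!Y.
          branch 1.1.1 (add !Z):
            ○ open, literals {V=1, W=1, Z=0}.
          branch 1.1.2 (add !!Y):
            !!Y: drop double negation, giving Y.
            ○ open, literals {V=1, W=1, Y=1}.
      branch 1.2 (add (!X == ((V -> !Z) == Z))):
        (Z -> !!Y): β-rule — branch into !Z  //  !!Y.
          branch 1.2.1 (add !Z):
            (!X == ((V -> !Z) == Z)): β-rule — branch into !X, ((V -> !Z) == Z)  //  !!X, !((V -> !Z) == Z).
              branch 1.2.1.1 (add !X, ((V -> !Z) == Z)):
                ((V -> !Z) == Z): β-rule — branch into (V -> !Z), Z  //  !(V -> !Z), !Z.
                  branch 1.2.1.1.1 (add (V -> !Z), Z):
                    × closes — contains both Z and !Z.
                  branch 1.2.1.1.2 (add !(V -> !Z), !Z):
                    !(V -> !Z): α-rule — add V, !!Z.
                    × closes — contains both Z and !Z.
              branch 1.2.1.2 (add !!X, !((V -> !Z) == Z)):
                !((V -> !Z) == Z): β-rule — branch into (V -> !Z), !Z  //  !(V -> !Z), Z.
                  branch 1.2.1.2.1 (add (V -> !Z), !Z):
                    (V -> !Z): β-rule — branch into !V  //  !Z.
                      branch 1.2.1.2.1.1 (add !V):
                        ○ open, literals {V=0, W=1, X=1, Z=0}.
                      branch 1.2.1.2.1.2 (add !Z):
                        ○ open, literals {W=1, X=1, Z=0}.
                  branch 1.2.1.2.2 (add !(V -> !Z), Z):
                    × closes — contains both Z and !Z.
          branch 1.2.2 (add !!Y):
            !!Y: drop double negation, giving Y.
            (!X == ((V -> !Z) == Z)): β-rule — branch into !X, ((V -> !Z) == Z)  //  !!X, !((V -> !Z) == Z).
              branch 1.2.2.1 (add !X, ((V -> !Z) == Z)):
                ((V -> !Z) == Z): β-rule — branch into (V -> !Z), Z  //  !(V -> !Z), !Z.
                  branch 1.2.2.1.1 (add (V -> !Z), Z):
                    (V -> !Z): β-rule — branch into !V  //  !Z.
                      branch 1.2.2.1.1.1 (add !V):
                        ○ open, literals {V=0, W=1, X=0, Y=1, Z=1}.
                      branch 1.2.2.1.1.2 (add !Z):
                        × closes — contains both Z and !Z.
                  branch 1.2.2.1.2 (add !(V -> !Z), !Z):
                    !(V -> !Z): α-rule — add V, !!Z.
                    × closes — contains both Z and !Z.
              branch 1.2.2.2 (add !!X, !((V -> !Z) == Z)):
                !((V -> !Z) == Z): β-rule — branch into (V -> !Z), !Z  //  !(V -> !Z), Z.
                  branch 1.2.2.2.1 (add (V -> !Z), !Z):
                    (V -> !Z): β-rule — branch into !V  //  !Z.
                      branch 1.2.2.2.1.1 (add !V):
                        ○ open, literals {V=0, W=1, X=1, Y=1, Z=0}.
                      branch 1.2.2.2.1.2 (add !Z):
                        ○ open, literals {W=1, X=1, Y=1, Z=0}.
                  branch 1.2.2.2.2 (add !(V -> !Z), Z):
                    !(V -> !Z): α-rule — add V, !!Z.
                    ○ open, literals {V=1, W=1, X=1, Y=1, Z=1}.
  branch 2 (add !(Z -> !!Y), !W):
    !(Z -> !!Y): α-rule — add Z, !!!Y.
    !!!Y: drop double negation, giving !Y.
    (V || (!X == ((V -> !Z) == Z))): β-rule — branch into V  //  (!X == ((V -> !Z) == Z)).
      branch 2.1 (add V):
        ○ open, literals {V=1, W=0, Y=0, Z=1}.
      branch 2.2 (add (!X == ((V -> !Z) == Z))):
        (!X == ((V -> !Z) == Z)): β-rule — branch into !X, ((V -> !Z) == Z)  //  !!X, !((V -> !Z) == Z).
          branch 2.2.1 (add !X, ((V -> !Z) == Z)):
            ((V -> !Z) == Z): β-rule — branch into (V -> !Z), Z  //  !(V -> !Z), !Z.
              branch 2.2.1.1 (add (V -> !Z), Z):
                (V -> !Z): β-rule — branch into !V  //  !Z.
                  branch 2.2.1.1.1 (add !V):
                    ○ open, literals {V=0, W=0, X=0, Y=0, Z=1}.
                  branch 2.2.1.1.2 (add !Z):
                    × closes — contains both Z and !Z.
              branch 2.2.1.2 (add !(V -> !Z), !Z):
                × closes — contains both Z and !Z.
          branch 2.2.2 (add !!X, !((V -> !Z) == Z)):
            !((V -> !Z) == Z): β-rule — branch into (V -> !Z), !Z  //  !(V -> !Z), Z.
              branch 2.2.2.1 (add (V -> !Z), !Z):
                × closes — contains both Z and !Z.
              branch 2.2.2.2 (add !(V -> !Z), Z):
                !(V -> !Z): α-rule — add V, !!Z.
                ○ open, literals {V=1, W=0, X=1, Y=0, Z=1}.
8 branches closed, 11 open.
Each open branch fixes some atoms; the unmentioned ones are free. Counting distinct full assignments: branch {V=1, W=1, Z=0} (X, Y) contributes 4 new; branch {V=1, W=1, Y=1} (X, Z) contributes 2 new; branch {V=0, W=1, X=1, Z=0} (Y) contributes 2 new; branch {W=1, X=1, Z=0} (Y, V) contributes 0 new; branch {V=0, W=1, X=0, Y=1, Z=1} (none free) contributes 1 new; branch {V=0, W=1, X=1, Y=1, Z=0} (none free) contributes 0 new; branch {W=1, X=1, Y=1, Z=0} (V) contributes 0 new; branch {V=1, W=1, X=1, Y=1, Z=1} (none free) contributes 0 new; branch {V=1, W=0, Y=0, Z=1} (X) contributes 2 new; branch {V=0, W=0, X=0, Y=0, Z=1} (none free) contributes 1 new; branch {V=1, W=0, X=1, Y=0, Z=1} (none free) contributes 0 new. Total: 12.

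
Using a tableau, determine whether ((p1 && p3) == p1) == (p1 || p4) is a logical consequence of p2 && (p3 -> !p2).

No

Initial set: {(p2 && (p3 -> !p2)); !(((p1 && p3) == p1) == (p1 || p4))}.
(p2 && (p3 -> !p2)): α-rule — add p2, (p3 -> !p2).
!(((p1 && p3) == p1) == (p1 || p4)): β-rule — branch into ((p1 && p3) == p1), !(p1 || p4)  //  !((p1 && p3) == p1), (p1 || p4).
  branch 1 (add ((p1 && p3) == p1), !(p1 || p4)):
    !(p1 || p4): α-rule — add !p1, !p4.
    (p3 -> !p2): β-rule — branch into !p3  //  !p2.
      branch 1.1 (add !p3):
        ((p1 && p3) == p1): β-rule — branch into (p1 && p3), p1  //  !(p1 && p3), !p1.
          branch 1.1.1 (add (p1 && p3), p1):
            × closes — contains both p1 and !p1.
          branch 1.1.2 (add !(p1 && p3), !p1):
            !(p1 && p3): β-rule — branch into !p1  //  !p3.
              branch 1.1.2.1 (add !p1):
                ○ open, literals {p1=false, p2=true, p3=false, p4=false}.
              branch 1.1.2.2 (add !p3):
                ○ open, literals {p1=false, p2=true, p3=false, p4=false}.
      branch 1.2 (add !p2):
        × closes — contains both p2 and !p2.
  branch 2 (add !((p1 && p3) == p1), (p1 || p4)):
    (p3 -> !p2): β-rule — branch into !p3  //  !p2.
      branch 2.1 (add !p3):
        !((p1 && p3) == p1): β-rule — branch into (p1 && p3), !p1  //  !(p1 && p3), p1.
          branch 2.1.1 (add (p1 && p3), !p1):
            (p1 && p3): α-rule — add p1, p3.
            × closes — contains both p1 and !p1.
          branch 2.1.2 (add !(p1 && p3), p1):
            (p1 || p4): β-rule — branch into p1  //  p4.
              branch 2.1.2.1 (add p1):
                !(p1 && p3): β-rule — branch into !p1  //  !p3.
                  branch 2.1.2.1.1 (add !p1):
                    × closes — contains both p1 and !p1.
                  branch 2.1.2.1.2 (add !p3):
                    ○ open, literals {p1=true, p2=true, p3=false}.
              branch 2.1.2.2 (add p4):
                !(p1 && p3): β-rule — branch into !p1  //  !p3.
                  branch 2.1.2.2.1 (add !p1):
                    × closes — contains both p1 and !p1.
                  branch 2.1.2.2.2 (add !p3):
                    ○ open, literals {p1=true, p2=true, p3=false, p4=true}.
      branch 2.2 (add !p2):
        × closes — contains both p2 and !p2.
6 branches closed, 4 open.
An open branch gives a countermodel: p1=false, p2=true, p3=false, p4=false (unmentioned atoms arbitrary); the premises hold there but the conclusion fails.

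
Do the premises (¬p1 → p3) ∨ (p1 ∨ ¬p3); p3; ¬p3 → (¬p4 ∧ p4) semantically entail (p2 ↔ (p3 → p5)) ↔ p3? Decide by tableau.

Initial set: {((¬p1 → p3) ∨ (p1 ∨ ¬p3)); p3; (¬p3 → (¬p4 ∧ p4)); ¬((p2 ↔ (p3 → p5)) ↔ p3)}.
((¬p1 → p3) ∨ (p1 ∨ ¬p3)): β-rule — branch into (¬p1 → p3)  //  (p1 ∨ ¬p3).
  branch 1 (add (¬p1 → p3)):
    (¬p3 → (¬p4 ∧ p4)): β-rule — branch into ¬¬p3  //  (¬p4 ∧ p4).
      branch 1.1 (add ¬¬p3):
        ¬((p2 ↔ (p3 → p5)) ↔ p3): β-rule — branch into (p2 ↔ (p3 → p5)), ¬p3  //  ¬(p2 ↔ (p3 → p5)), p3.
          branch 1.1.1 (add (p2 ↔ (p3 → p5)), ¬p3):
            × closes — contains both p3 and ¬p3.
          branch 1.1.2 (add ¬(p2 ↔ (p3 → p5)), p3):
            (¬p1 → p3): β-rule — branch into ¬¬p1  //  p3.
              branch 1.1.2.1 (add ¬¬p1):
                ¬(p2 ↔ (p3 → p5)): β-rule — branch into p2, ¬(p3 → p5)  //  ¬p2, (p3 → p5).
                  branch 1.1.2.1.1 (add p2, ¬(p3 → p5)):
                    ¬(p3 → p5): α-rule — add p3, ¬p5.
                    ○ open, literals {p1=T, p2=T, p3=T, p5=F}.
                  branch 1.1.2.1.2 (add ¬p2, (p3 → p5)):
                    (p3 → p5): β-rule — branch into ¬p3  //  p5.
                      branch 1.1.2.1.2.1 (add ¬p3):
                        × closes — contains both p3 and ¬p3.
                      branch 1.1.2.1.2.2 (add p5):
                        ○ open, literals {p1=T, p2=F, p3=T, p5=T}.
              branch 1.1.2.2 (add p3):
                ¬(p2 ↔ (p3 → p5)): β-rule — branch into p2, ¬(p3 → p5)  //  ¬p2, (p3 → p5).
                  branch 1.1.2.2.1 (add p2, ¬(p3 → p5)):
                    ¬(p3 → p5): α-rule — add p3, ¬p5.
                    ○ open, literals {p2=T, p3=T, p5=F}.
                  branch 1.1.2.2.2 (add ¬p2, (p3 → p5)):
                    (p3 → p5): β-rule — branch into ¬p3  //  p5.
                      branch 1.1.2.2.2.1 (add ¬p3):
                        × closes — contains both p3 and ¬p3.
                      branch 1.1.2.2.2.2 (add p5):
                        ○ open, literals {p2=F, p3=T, p5=T}.
      branch 1.2 (add (¬p4 ∧ p4)):
        (¬p4 ∧ p4): α-rule — add ¬p4, p4.
        × closes — contains both p4 and ¬p4.
  branch 2 (add (p1 ∨ ¬p3)):
    (¬p3 → (¬p4 ∧ p4)): β-rule — branch into ¬¬p3  //  (¬p4 ∧ p4).
      branch 2.1 (add ¬¬p3):
        ¬((p2 ↔ (p3 → p5)) ↔ p3): β-rule — branch into (p2 ↔ (p3 → p5)), ¬p3  //  ¬(p2 ↔ (p3 → p5)), p3.
          branch 2.1.1 (add (p2 ↔ (p3 → p5)), ¬p3):
            × closes — contains both p3 and ¬p3.
          branch 2.1.2 (add ¬(p2 ↔ (p3 → p5)), p3):
            (p1 ∨ ¬p3): β-rule — branch into p1  //  ¬p3.
              branch 2.1.2.1 (add p1):
                ¬(p2 ↔ (p3 → p5)): β-rule — branch into p2, ¬(p3 → p5)  //  ¬p2, (p3 → p5).
                  branch 2.1.2.1.1 (add p2, ¬(p3 → p5)):
                    ¬(p3 → p5): α-rule — add p3, ¬p5.
                    ○ open, literals {p1=T, p2=T, p3=T, p5=F}.
                  branch 2.1.2.1.2 (add ¬p2, (p3 → p5)):
                    (p3 → p5): β-rule — branch into ¬p3  //  p5.
                      branch 2.1.2.1.2.1 (add ¬p3):
                        × closes — contains both p3 and ¬p3.
                      branch 2.1.2.1.2.2 (add p5):
                        ○ open, literals {p1=T, p2=F, p3=T, p5=T}.
              branch 2.1.2.2 (add ¬p3):
                × closes — contains both p3 and ¬p3.
      branch 2.2 (add (¬p4 ∧ p4)):
        (¬p4 ∧ p4): α-rule — add ¬p4, p4.
        × closes — contains both p4 and ¬p4.
8 branches closed, 6 open.
An open branch gives a countermodel: p1=T, p2=T, p3=T, p5=F (unmentioned atoms arbitrary); the premises hold there but the conclusion fails.

No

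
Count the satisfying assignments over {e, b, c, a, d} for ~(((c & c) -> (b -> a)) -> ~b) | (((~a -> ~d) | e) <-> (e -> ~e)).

19

Initial set: {(~(((c & c) -> (b -> a)) -> ~b) | (((~a -> ~d) | e) <-> (e -> ~e)))}.
(~(((c & c) -> (b -> a)) -> ~b) | (((~a -> ~d) | e) <-> (e -> ~e))): β-rule — branch into ~(((c & c) -> (b -> a)) -> ~b)  //  (((~a -> ~d) | e) <-> (e -> ~e)).
  branch 1 (add ~(((c & c) -> (b -> a)) -> ~b)):
    ~(((c & c) -> (b -> a)) -> ~b): α-rule — add ((c & c) -> (b -> a)), ~~b.
    ((c & c) -> (b -> a)): β-rule — branch into ~(c & c)  //  (b -> a).
      branch 1.1 (add ~(c & c)):
        ~(c & c): β-rule — branch into ~c  //  ~c.
          branch 1.1.1 (add ~c):
            ○ open, literals {b=1, c=0}.
          branch 1.1.2 (add ~c):
            ○ open, literals {b=1, c=0}.
      branch 1.2 (add (b -> a)):
        (b -> a): β-rule — branch into ~b  //  a.
          branch 1.2.1 (add ~b):
            × closes — contains both b and ~b.
          branch 1.2.2 (add a):
            ○ open, literals {a=1, b=1}.
  branch 2 (add (((~a -> ~d) | e) <-> (e -> ~e))):
    (((~a -> ~d) | e) <-> (e -> ~e)): β-rule — branch into ((~a -> ~d) | e), (e -> ~e)  //  ~((~a -> ~d) | e), ~(e -> ~e).
      branch 2.1 (add ((~a -> ~d) | e), (e -> ~e)):
        ((~a -> ~d) | e): β-rule — branch into (~a -> ~d)  //  e.
          branch 2.1.1 (add (~a -> ~d)):
            (e -> ~e): β-rule — branch into ~e  //  ~e.
              branch 2.1.1.1 (add ~e):
                (~a -> ~d): β-rule — branch into ~~a  //  ~d.
                  branch 2.1.1.1.1 (add ~~a):
                    ○ open, literals {a=1, e=0}.
                  branch 2.1.1.1.2 (add ~d):
                    ○ open, literals {d=0, e=0}.
              branch 2.1.1.2 (add ~e):
                (~a -> ~d): β-rule — branch into ~~a  //  ~d.
                  branch 2.1.1.2.1 (add ~~a):
                    ○ open, literals {a=1, e=0}.
                  branch 2.1.1.2.2 (add ~d):
                    ○ open, literals {d=0, e=0}.
          branch 2.1.2 (add e):
            (e -> ~e): β-rule — branch into ~e  //  ~e.
              branch 2.1.2.1 (add ~e):
                × closes — contains both e and ~e.
              branch 2.1.2.2 (add ~e):
                × closes — contains both e and ~e.
      branch 2.2 (add ~((~a -> ~d) | e), ~(e -> ~e)):
        ~((~a -> ~d) | e): α-rule — add ~(~a -> ~d), ~e.
        ~(e -> ~e): α-rule — add e, ~~e.
        × closes — contains both e and ~e.
4 branches closed, 7 open.
Each open branch fixes some atoms; the unmentioned ones are free. Counting distinct full assignments: branch {b=1, c=0} (e, a, d) contributes 8 new; branch {b=1, c=0} (e, a, d) contributes 0 new; branch {a=1, b=1} (e, c, d) contributes 4 new; branch {a=1, e=0} (b, c, d) contributes 4 new; branch {d=0, e=0} (b, c, a) contributes 3 new; branch {a=1, e=0} (b, c, d) contributes 0 new; branch {d=0, e=0} (b, c, a) contributes 0 new. Total: 19.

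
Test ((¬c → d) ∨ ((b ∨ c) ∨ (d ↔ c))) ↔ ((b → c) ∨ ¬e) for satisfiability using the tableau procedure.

Satisfiable

Initial set: {(((¬c → d) ∨ ((b ∨ c) ∨ (d ↔ c))) ↔ ((b → c) ∨ ¬e))}.
(((¬c → d) ∨ ((b ∨ c) ∨ (d ↔ c))) ↔ ((b → c) ∨ ¬e)): β-rule — branch into ((¬c → d) ∨ ((b ∨ c) ∨ (d ↔ c))), ((b → c) ∨ ¬e)  //  ¬((¬c → d) ∨ ((b ∨ c) ∨ (d ↔ c))), ¬((b → c) ∨ ¬e).
  branch 1 (add ((¬c → d) ∨ ((b ∨ c) ∨ (d ↔ c))), ((b → c) ∨ ¬e)):
    ((¬c → d) ∨ ((b ∨ c) ∨ (d ↔ c))): β-rule — branch into (¬c → d)  //  ((b ∨ c) ∨ (d ↔ c)).
      branch 1.1 (add (¬c → d)):
        ((b → c) ∨ ¬e): β-rule — branch into (b → c)  //  ¬e.
          branch 1.1.1 (add (b → c)):
            (¬c → d): β-rule — branch into ¬¬c  //  d.
              branch 1.1.1.1 (add ¬¬c):
                (b → c): β-rule — branch into ¬b  //  c.
                  branch 1.1.1.1.1 (add ¬b):
                    ○ open, literals {b=false, c=true}.
                  branch 1.1.1.1.2 (add c):
                    ○ open, literals {c=true}.
              branch 1.1.1.2 (add d):
                (b → c): β-rule — branch into ¬b  //  c.
                  branch 1.1.1.2.1 (add ¬b):
                    ○ open, literals {b=false, d=true}.
                  branch 1.1.1.2.2 (add c):
                    ○ open, literals {c=true, d=true}.
          branch 1.1.2 (add ¬e):
            (¬c → d): β-rule — branch into ¬¬c  //  d.
              branch 1.1.2.1 (add ¬¬c):
                ○ open, literals {c=true, e=false}.
              branch 1.1.2.2 (add d):
                ○ open, literals {d=true, e=false}.
      branch 1.2 (add ((b ∨ c) ∨ (d ↔ c))):
        ((b → c) ∨ ¬e): β-rule — branch into (b → c)  //  ¬e.
          branch 1.2.1 (add (b → c)):
            ((b ∨ c) ∨ (d ↔ c)): β-rule — branch into (b ∨ c)  //  (d ↔ c).
              branch 1.2.1.1 (add (b ∨ c)):
                (b → c): β-rule — branch into ¬b  //  c.
                  branch 1.2.1.1.1 (add ¬b):
                    (b ∨ c): β-rule — branch into b  //  c.
                      branch 1.2.1.1.1.1 (add b):
                        × closes — contains both b and ¬b.
                      branch 1.2.1.1.1.2 (add c):
                        ○ open, literals {b=false, c=true}.
                  branch 1.2.1.1.2 (add c):
                    (b ∨ c): β-rule — branch into b  //  c.
                      branch 1.2.1.1.2.1 (add b):
                        ○ open, literals {b=true, c=true}.
                      branch 1.2.1.1.2.2 (add c):
                        ○ open, literals {c=true}.
              branch 1.2.1.2 (add (d ↔ c)):
                (b → c): β-rule — branch into ¬b  //  c.
                  branch 1.2.1.2.1 (add ¬b):
                    (d ↔ c): β-rule — branch into d, c  //  ¬d, ¬c.
                      branch 1.2.1.2.1.1 (add d, c):
                        ○ open, literals {b=false, c=true, d=true}.
                      branch 1.2.1.2.1.2 (add ¬d, ¬c):
                        ○ open, literals {b=false, c=false, d=false}.
                  branch 1.2.1.2.2 (add c):
                    (d ↔ c): β-rule — branch into d, c  //  ¬d, ¬c.
                      branch 1.2.1.2.2.1 (add d, c):
                        ○ open, literals {c=true, d=true}.
                      branch 1.2.1.2.2.2 (add ¬d, ¬c):
                        × closes — contains both c and ¬c.
          branch 1.2.2 (add ¬e):
            ((b ∨ c) ∨ (d ↔ c)): β-rule — branch into (b ∨ c)  //  (d ↔ c).
              branch 1.2.2.1 (add (b ∨ c)):
                (b ∨ c): β-rule — branch into b  //  c.
                  branch 1.2.2.1.1 (add b):
                    ○ open, literals {b=true, e=false}.
                  branch 1.2.2.1.2 (add c):
                    ○ open, literals {c=true, e=false}.
              branch 1.2.2.2 (add (d ↔ c)):
                (d ↔ c): β-rule — branch into d, c  //  ¬d, ¬c.
                  branch 1.2.2.2.1 (add d, c):
                    ○ open, literals {c=true, d=true, e=false}.
                  branch 1.2.2.2.2 (add ¬d, ¬c):
                    ○ open, literals {c=false, d=false, e=false}.
  branch 2 (add ¬((¬c → d) ∨ ((b ∨ c) ∨ (d ↔ c))), ¬((b → c) ∨ ¬e)):
    ¬((¬c → d) ∨ ((b ∨ c) ∨ (d ↔ c))): α-rule — add ¬(¬c → d), ¬((b ∨ c) ∨ (d ↔ c)).
    ¬((b → c) ∨ ¬e): α-rule — add ¬(b → c), ¬¬e.
    ¬(¬c → d): α-rule — add ¬c, ¬d.
    ¬((b ∨ c) ∨ (d ↔ c)): α-rule — add ¬(b ∨ c), ¬(d ↔ c).
    ¬(b → c): α-rule — add b, ¬c.
    ¬(b ∨ c): α-rule — add ¬b, ¬c.
    × closes — contains both b and ¬b.
3 branches closed, 16 open.
An open branch gives a satisfying assignment: b=false, c=true.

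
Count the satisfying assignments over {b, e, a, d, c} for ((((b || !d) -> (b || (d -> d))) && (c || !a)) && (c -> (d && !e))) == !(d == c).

Initial set: {(((((b || !d) -> (b || (d -> d))) && (c || !a)) && (c -> (d && !e))) == !(d == c))}.
(((((b || !d) -> (b || (d -> d))) && (c || !a)) && (c -> (d && !e))) == !(d == c)): β-rule — branch into ((((b || !d) -> (b || (d -> d))) && (c || !a)) && (c -> (d && !e))), !(d == c)  //  !((((b || !d) -> (b || (d -> d))) && (c || !a)) && (c -> (d && !e))), !!(d == c).
  branch 1 (add ((((b || !d) -> (b || (d -> d))) && (c || !a)) && (c -> (d && !e))), !(d == c)):
    ((((b || !d) -> (b || (d -> d))) && (c || !a)) && (c -> (d && !e))): α-rule — add (((b || !d) -> (b || (d -> d))) && (c || !a)), (c -> (d && !e)).
    (((b || !d) -> (b || (d -> d))) && (c || !a)): α-rule — add ((b || !d) -> (b || (d -> d))), (c || !a).
    !(d == c): β-rule — branch into d, !c  //  !d, c.
      branch 1.1 (add d, !c):
        (c -> (d && !e)): β-rule — branch into !c  //  (d && !e).
          branch 1.1.1 (add !c):
            ((b || !d) -> (b || (d -> d))): β-rule — branch into !(b || !d)  //  (b || (d -> d)).
              branch 1.1.1.1 (add !(b || !d)):
                !(b || !d): α-rule — add !b, !!d.
                (c || !a): β-rule — branch into c  //  !a.
                  branch 1.1.1.1.1 (add c):
                    × closes — contains both c and !c.
                  branch 1.1.1.1.2 (add !a):
                    ○ open, literals {a=0, b=0, c=0, d=1}.
              branch 1.1.1.2 (add (b || (d -> d))):
                (c || !a): β-rule — branch into c  //  !a.
                  branch 1.1.1.2.1 (add c):
                    × closes — contains both c and !c.
                  branch 1.1.1.2.2 (add !a):
                    (b || (d -> d)): β-rule — branch into b  //  (d -> d).
                      branch 1.1.1.2.2.1 (add b):
                        ○ open, literals {a=0, b=1, c=0, d=1}.
                      branch 1.1.1.2.2.2 (add (d -> d)):
                        (d -> d): β-rule — branch into !d  //  d.
                          branch 1.1.1.2.2.2.1 (add !d):
                            × closes — contains both d and !d.
                          branch 1.1.1.2.2.2.2 (add d):
                            ○ open, literals {a=0, c=0, d=1}.
          branch 1.1.2 (add (d && !e)):
            (d && !e): α-rule — add d, !e.
            ((b || !d) -> (b || (d -> d))): β-rule — branch into !(b || !d)  //  (b || (d -> d)).
              branch 1.1.2.1 (add !(b || !d)):
                !(b || !d): α-rule — add !b, !!d.
                (c || !a): β-rule — branch into c  //  !a.
                  branch 1.1.2.1.1 (add c):
                    × closes — contains both c and !c.
                  branch 1.1.2.1.2 (add !a):
                    ○ open, literals {a=0, b=0, c=0, d=1, e=0}.
              branch 1.1.2.2 (add (b || (d -> d))):
                (c || !a): β-rule — branch into c  //  !a.
                  branch 1.1.2.2.1 (add c):
                    × closes — contains both c and !c.
                  branch 1.1.2.2.2 (add !a):
                    (b || (d -> d)): β-rule — branch into b  //  (d -> d).
                      branch 1.1.2.2.2.1 (add b):
                        ○ open, literals {a=0, b=1, c=0, d=1, e=0}.
                      branch 1.1.2.2.2.2 (add (d -> d)):
                        (d -> d): β-rule — branch into !d  //  d.
                          branch 1.1.2.2.2.2.1 (add !d):
                            × closes — contains both d and !d.
                          branch 1.1.2.2.2.2.2 (add d):
                            ○ open, literals {a=0, c=0, d=1, e=0}.
      branch 1.2 (add !d, c):
        (c -> (d && !e)): β-rule — branch into !c  //  (d && !e).
          branch 1.2.1 (add !c):
            × closes — contains both c and !c.
          branch 1.2.2 (add (d && !e)):
            (d && !e): α-rule — add d, !e.
            × closes — contains both d and !d.
  branch 2 (add !((((b || !d) -> (b || (d -> d))) && (c || !a)) && (c -> (d && !e))), !!(d == c)):
    !((((b || !d) -> (b || (d -> d))) && (c || !a)) && (c -> (d && !e))): β-rule — branch into !(((b || !d) -> (b || (d -> d))) && (c || !a))  //  !(c -> (d && !e)).
      branch 2.1 (add !(((b || !d) -> (b || (d -> d))) && (c || !a))):
        !!(d == c): β-rule — branch into d, c  //  !d, !c.
          branch 2.1.1 (add d, c):
            !(((b || !d) -> (b || (d -> d))) && (c || !a)): β-rule — branch into !((b || !d) -> (b || (d -> d)))  //  !(c || !a).
              branch 2.1.1.1 (add !((b || !d) -> (b || (d -> d)))):
                !((b || !d) -> (b || (d -> d))): α-rule — add (b || !d), !(b || (d -> d)).
                !(b || (d -> d)): α-rule — add !b, !(d -> d).
                !(d -> d): α-rule — add d, !d.
                × closes — contains both d and !d.
              branch 2.1.1.2 (add !(c || !a)):
                !(c || !a): α-rule — add !c, !!a.
                × closes — contains both c and !c.
          branch 2.1.2 (add !d, !c):
            !(((b || !d) -> (b || (d -> d))) && (c || !a)): β-rule — branch into !((b || !d) -> (b || (d -> d)))  //  !(c || !a).
              branch 2.1.2.1 (add !((b || !d) -> (b || (d -> d)))):
                !((b || !d) -> (b || (d -> d))): α-rule — add (b || !d), !(b || (d -> d)).
                !(b || (d -> d)): α-rule — add !b, !(d -> d).
                !(d -> d): α-rule — add d, !d.
                × closes — contains both d and !d.
              branch 2.1.2.2 (add !(c || !a)):
                !(c || !a): α-rule — add !c, !!a.
                ○ open, literals {a=1, c=0, d=0}.
      branch 2.2 (add !(c -> (d && !e))):
        !(c -> (d && !e)): α-rule — add c, !(d && !e).
        !!(d == c): β-rule — branch into d, c  //  !d, !c.
          branch 2.2.1 (add d, c):
            !(d && !e): β-rule — branch into !d  //  !!e.
              branch 2.2.1.1 (add !d):
                × closes — contains both d and !d.
              branch 2.2.1.2 (add !!e):
                ○ open, literals {c=1, d=1, e=1}.
          branch 2.2.2 (add !d, !c):
            × closes — contains both c and !c.
13 branches closed, 8 open.
Each open branch fixes some atoms; the unmentioned ones are free. Counting distinct full assignments: branch {a=0, b=0, c=0, d=1} (e) contributes 2 new; branch {a=0, b=1, c=0, d=1} (e) contributes 2 new; branch {a=0, c=0, d=1} (b, e) contributes 0 new; branch {a=0, b=0, c=0, d=1, e=0} (none free) contributes 0 new; branch {a=0, b=1, c=0, d=1, e=0} (none free) contributes 0 new; branch {a=0, c=0, d=1, e=0} (b) contributes 0 new; branch {a=1, c=0, d=0} (b, e) contributes 4 new; branch {c=1, d=1, e=1} (b, a) contributes 4 new. Total: 12.

12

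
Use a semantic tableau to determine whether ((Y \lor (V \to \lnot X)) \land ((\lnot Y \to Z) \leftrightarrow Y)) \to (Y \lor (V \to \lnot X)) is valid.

Assume the negation and expand:
Initial set: {\lnot (((Y \lor (V \to \lnot X)) \land ((\lnot Y \to Z) \leftrightarrow Y)) \to (Y \lor (V \to \lnot X)))}.
\lnot (((Y \lor (V \to \lnot X)) \land ((\lnot Y \to Z) \leftrightarrow Y)) \to (Y \lor (V \to \lnot X))): α-rule — add ((Y \lor (V \to \lnot X)) \land ((\lnot Y \to Z) \leftrightarrow Y)), \lnot (Y \lor (V \to \lnot X)).
((Y \lor (V \to \lnot X)) \land ((\lnot Y \to Z) \leftrightarrow Y)): α-rule — add (Y \lor (V \to \lnot X)), ((\lnot Y \to Z) \leftrightarrow Y).
\lnot (Y \lor (V \to \lnot X)): α-rule — add \lnot Y, \lnot (V \to \lnot X).
\lnot (V \to \lnot X): α-rule — add V, \lnot \lnot X.
(Y \lor (V \to \lnot X)): β-rule — branch into Y  //  (V \to \lnot X).
  branch 1 (add Y):
    × closes — contains both Y and \lnot Y.
  branch 2 (add (V \to \lnot X)):
    ((\lnot Y \to Z) \leftrightarrow Y): β-rule — branch into (\lnot Y \to Z), Y  //  \lnot (\lnot Y \to Z), \lnot Y.
      branch 2.1 (add (\lnot Y \to Z), Y):
        × closes — contains both Y and \lnot Y.
      branch 2.2 (add \lnot (\lnot Y \to Z), \lnot Y):
        \lnot (\lnot Y \to Z): α-rule — add \lnot Y, \lnot Z.
        (V \to \lnot X): β-rule — branch into \lnot V  //  \lnot X.
          branch 2.2.1 (add \lnot V):
            × closes — contains both V and \lnot V.
          branch 2.2.2 (add \lnot X):
            × closes — contains both X and \lnot X.
All 4 branches close.
Every branch closed, so the negation is unsatisfiable and the formula is valid.

Valid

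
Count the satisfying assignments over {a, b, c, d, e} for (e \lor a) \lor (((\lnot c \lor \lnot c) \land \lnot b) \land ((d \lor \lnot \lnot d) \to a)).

25

Initial set: {((e \lor a) \lor (((\lnot c \lor \lnot c) \land \lnot b) \land ((d \lor \lnot \lnot d) \to a)))}.
((e \lor a) \lor (((\lnot c \lor \lnot c) \land \lnot b) \land ((d \lor \lnot \lnot d) \to a))): β-rule — branch into (e \lor a)  //  (((\lnot c \lor \lnot c) \land \lnot b) \land ((d \lor \lnot \lnot d) \to a)).
  branch 1 (add (e \lor a)):
    (e \lor a): β-rule — branch into e  //  a.
      branch 1.1 (add e):
        ○ open, literals {e=true}.
      branch 1.2 (add a):
        ○ open, literals {a=true}.
  branch 2 (add (((\lnot c \lor \lnot c) \land \lnot b) \land ((d \lor \lnot \lnot d) \to a))):
    (((\lnot c \lor \lnot c) \land \lnot b) \land ((d \lor \lnot \lnot d) \to a)): α-rule — add ((\lnot c \lor \lnot c) \land \lnot b), ((d \lor \lnot \lnot d) \to a).
    ((\lnot c \lor \lnot c) \land \lnot b): α-rule — add (\lnot c \lor \lnot c), \lnot b.
    ((d \lor \lnot \lnot d) \to a): β-rule — branch into \lnot (d \lor \lnot \lnot d)  //  a.
      branch 2.1 (add \lnot (d \lor \lnot \lnot d)):
        \lnot (d \lor \lnot \lnot d): α-rule — add \lnot d, \lnot \lnot \lnot d.
        \lnot \lnot \lnot d: drop double negation, giving \lnot d.
        (\lnot c \lor \lnot c): β-rule — branch into \lnot c  //  \lnot c.
          branch 2.1.1 (add \lnot c):
            ○ open, literals {b=false, c=false, d=false}.
          branch 2.1.2 (add \lnot c):
            ○ open, literals {b=false, c=false, d=false}.
      branch 2.2 (add a):
        (\lnot c \lor \lnot c): β-rule — branch into \lnot c  //  \lnot c.
          branch 2.2.1 (add \lnot c):
            ○ open, literals {a=true, b=false, c=false}.
          branch 2.2.2 (add \lnot c):
            ○ open, literals {a=true, b=false, c=false}.
0 branches closed, 6 open.
Each open branch fixes some atoms; the unmentioned ones are free. Counting distinct full assignments: branch {e=true} (a, b, c, d) contributes 16 new; branch {a=true} (b, c, d, e) contributes 8 new; branch {b=false, c=false, d=false} (a, e) contributes 1 new; branch {b=false, c=false, d=false} (a, e) contributes 0 new; branch {a=true, b=false, c=false} (d, e) contributes 0 new; branch {a=true, b=false, c=false} (d, e) contributes 0 new. Total: 25.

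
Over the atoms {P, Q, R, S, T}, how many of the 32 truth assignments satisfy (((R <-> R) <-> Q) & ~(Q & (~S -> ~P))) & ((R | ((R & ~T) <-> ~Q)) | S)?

Initial set: {((((R <-> R) <-> Q) & ~(Q & (~S -> ~P))) & ((R | ((R & ~T) <-> ~Q)) | S))}.
((((R <-> R) <-> Q) & ~(Q & (~S -> ~P))) & ((R | ((R & ~T) <-> ~Q)) | S)): α-rule — add (((R <-> R) <-> Q) & ~(Q & (~S -> ~P))), ((R | ((R & ~T) <-> ~Q)) | S).
(((R <-> R) <-> Q) & ~(Q & (~S -> ~P))): α-rule — add ((R <-> R) <-> Q), ~(Q & (~S -> ~P)).
((R | ((R & ~T) <-> ~Q)) | S): β-rule — branch into (R | ((R & ~T) <-> ~Q))  //  S.
  branch 1 (add (R | ((R & ~T) <-> ~Q))):
    ((R <-> R) <-> Q): β-rule — branch into (R <-> R), Q  //  ~(R <-> R), ~Q.
      branch 1.1 (add (R <-> R), Q):
        ~(Q & (~S -> ~P)): β-rule — branch into ~Q  //  ~(~S -> ~P).
          branch 1.1.1 (add ~Q):
            × closes — contains both Q and ~Q.
          branch 1.1.2 (add ~(~S -> ~P)):
            ~(~S -> ~P): α-rule — add ~S, ~~P.
            (R | ((R & ~T) <-> ~Q)): β-rule — branch into R  //  ((R & ~T) <-> ~Q).
              branch 1.1.2.1 (add R):
                (R <-> R): β-rule — branch into R, R  //  ~R, ~R.
                  branch 1.1.2.1.1 (add R, R):
                    ○ open, literals {P=1, Q=1, R=1, S=0}.
                  branch 1.1.2.1.2 (add ~R, ~R):
                    × closes — contains both R and ~R.
              branch 1.1.2.2 (add ((R & ~T) <-> ~Q)):
                (R <-> R): β-rule — branch into R, R  //  ~R, ~R.
                  branch 1.1.2.2.1 (add R, R):
                    ((R & ~T) <-> ~Q): β-rule — branch into (R & ~T), ~Q  //  ~(R & ~T), ~~Q.
                      branch 1.1.2.2.1.1 (add (R & ~T), ~Q):
                        × closes — contains both Q and ~Q.
                      branch 1.1.2.2.1.2 (add ~(R & ~T), ~~Q):
                        ~(R & ~T): β-rule — branch into ~R  //  ~~T.
                          branch 1.1.2.2.1.2.1 (add ~R):
                            × closes — contains both R and ~R.
                          branch 1.1.2.2.1.2.2 (add ~~T):
                            ○ open, literals {P=1, Q=1, R=1, S=0, T=1}.
                  branch 1.1.2.2.2 (add ~R, ~R):
                    ((R & ~T) <-> ~Q): β-rule — branch into (R & ~T), ~Q  //  ~(R & ~T), ~~Q.
                      branch 1.1.2.2.2.1 (add (R & ~T), ~Q):
                        × closes — contains both Q and ~Q.
                      branch 1.1.2.2.2.2 (add ~(R & ~T), ~~Q):
                        ~(R & ~T): β-rule — branch into ~R  //  ~~T.
                          branch 1.1.2.2.2.2.1 (add ~R):
                            ○ open, literals {P=1, Q=1, R=0, S=0}.
                          branch 1.1.2.2.2.2.2 (add ~~T):
                            ○ open, literals {P=1, Q=1, R=0, S=0, T=1}.
      branch 1.2 (add ~(R <-> R), ~Q):
        ~(Q & (~S -> ~P)): β-rule — branch into ~Q  //  ~(~S -> ~P).
          branch 1.2.1 (add ~Q):
            (R | ((R & ~T) <-> ~Q)): β-rule — branch into R  //  ((R & ~T) <-> ~Q).
              branch 1.2.1.1 (add R):
                ~(R <-> R): β-rule — branch into R, ~R  //  ~R, R.
                  branch 1.2.1.1.1 (add R, ~R):
                    × closes — contains both R and ~R.
                  branch 1.2.1.1.2 (add ~R, R):
                    × closes — contains both R and ~R.
              branch 1.2.1.2 (add ((R & ~T) <-> ~Q)):
                ~(R <-> R): β-rule — branch into R, ~R  //  ~R, R.
                  branch 1.2.1.2.1 (add R, ~R):
                    × closes — contains both R and ~R.
                  branch 1.2.1.2.2 (add ~R, R):
                    × closes — contains both R and ~R.
          branch 1.2.2 (add ~(~S -> ~P)):
            ~(~S -> ~P): α-rule — add ~S, ~~P.
            (R | ((R & ~T) <-> ~Q)): β-rule — branch into R  //  ((R & ~T) <-> ~Q).
              branch 1.2.2.1 (add R):
                ~(R <-> R): β-rule — branch into R, ~R  //  ~R, R.
                  branch 1.2.2.1.1 (add R, ~R):
                    × closes — contains both R and ~R.
                  branch 1.2.2.1.2 (add ~R, R):
                    × closes — contains both R and ~R.
              branch 1.2.2.2 (add ((R & ~T) <-> ~Q)):
                ~(R <-> R): β-rule — branch into R, ~R  //  ~R, R.
                  branch 1.2.2.2.1 (add R, ~R):
                    × closes — contains both R and ~R.
                  branch 1.2.2.2.2 (add ~R, R):
                    × closes — contains both R and ~R.
  branch 2 (add S):
    ((R <-> R) <-> Q): β-rule — branch into (R <-> R), Q  //  ~(R <-> R), ~Q.
      branch 2.1 (add (R <-> R), Q):
        ~(Q & (~S -> ~P)): β-rule — branch into ~Q  //  ~(~S -> ~P).
          branch 2.1.1 (add ~Q):
            × closes — contains both Q and ~Q.
          branch 2.1.2 (add ~(~S -> ~P)):
            ~(~S -> ~P): α-rule — add ~S, ~~P.
            × closes — contains both S and ~S.
      branch 2.2 (add ~(R <-> R), ~Q):
        ~(Q & (~S -> ~P)): β-rule — branch into ~Q  //  ~(~S -> ~P).
          branch 2.2.1 (add ~Q):
            ~(R <-> R): β-rule — branch into R, ~R  //  ~R, R.
              branch 2.2.1.1 (add R, ~R):
                × closes — contains both R and ~R.
              branch 2.2.1.2 (add ~R, R):
                × closes — contains both R and ~R.
          branch 2.2.2 (add ~(~S -> ~P)):
            ~(~S -> ~P): α-rule — add ~S, ~~P.
            × closes — contains both S and ~S.
18 branches closed, 4 open.
Each open branch fixes some atoms; the unmentioned ones are free. Counting distinct full assignments: branch {P=1, Q=1, R=1, S=0} (T) contributes 2 new; branch {P=1, Q=1, R=1, S=0, T=1} (none free) contributes 0 new; branch {P=1, Q=1, R=0, S=0} (T) contributes 2 new; branch {P=1, Q=1, R=0, S=0, T=1} (none free) contributes 0 new. Total: 4.

4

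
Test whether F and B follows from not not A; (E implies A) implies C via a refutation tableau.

No

Initial set: {T not not A; T ((E implies A) implies C); F (F and B)}.
T not not A: drop double negation, giving T A.
T ((E implies A) implies C): β-rule — branch into F (E implies A)  //  T C.
  branch 1 (add F (E implies A)):
    F (E implies A): α-rule — add T E, F A.
    × closes — contains both A and not A.
  branch 2 (add T C):
    F (F and B): β-rule — branch into F F  //  F B.
      branch 2.1 (add F F):
        ○ open, literals {A=T, C=T, F=F}.
      branch 2.2 (add F B):
        ○ open, literals {A=T, B=F, C=T}.
1 branch closed, 2 open.
An open branch gives a countermodel: A=T, C=T, F=F (unmentioned atoms arbitrary); the premises hold there but the conclusion fails.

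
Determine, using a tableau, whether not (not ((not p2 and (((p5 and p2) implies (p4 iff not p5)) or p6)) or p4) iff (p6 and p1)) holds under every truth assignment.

Not valid

Assume the negation and expand:
Initial set: {not not (not ((not p2 and (((p5 and p2) implies (p4 iff not p5)) or p6)) or p4) iff (p6 and p1))}.
not not (not ((not p2 and (((p5 and p2) implies (p4 iff not p5)) or p6)) or p4) iff (p6 and p1)): β-rule — branch into not ((not p2 and (((p5 and p2) implies (p4 iff not p5)) or p6)) or p4), (p6 and p1)  //  not not ((not p2 and (((p5 and p2) implies (p4 iff not p5)) or p6)) or p4), not (p6 and p1).
  branch 1 (add not ((not p2 and (((p5 and p2) implies (p4 iff not p5)) or p6)) or p4), (p6 and p1)):
    not ((not p2 and (((p5 and p2) implies (p4 iff not p5)) or p6)) or p4): α-rule — add not (not p2 and (((p5 and p2) implies (p4 iff not p5)) or p6)), not p4.
    (p6 and p1): α-rule — add p6, p1.
    not (not p2 and (((p5 and p2) implies (p4 iff not p5)) or p6)): β-rule — branch into not not p2  //  not (((p5 and p2) implies (p4 iff not p5)) or p6).
      branch 1.1 (add not not p2):
        ○ open, literals {p1=T, p2=T, p4=F, p6=T}.
      branch 1.2 (add not (((p5 and p2) implies (p4 iff not p5)) or p6)):
        not (((p5 and p2) implies (p4 iff not p5)) or p6): α-rule — add not ((p5 and p2) implies (p4 iff not p5)), not p6.
        × closes — contains both p6 and not p6.
  branch 2 (add not not ((not p2 and (((p5 and p2) implies (p4 iff not p5)) or p6)) or p4), not (p6 and p1)):
    not not ((not p2 and (((p5 and p2) implies (p4 iff not p5)) or p6)) or p4): β-rule — branch into (not p2 and (((p5 and p2) implies (p4 iff not p5)) or p6))  //  p4.
      branch 2.1 (add (not p2 and (((p5 and p2) implies (p4 iff not p5)) or p6))):
        (not p2 and (((p5 and p2) implies (p4 iff not p5)) or p6)): α-rule — add not p2, (((p5 and p2) implies (p4 iff not p5)) or p6).
        not (p6 and p1): β-rule — branch into not p6  //  not p1.
          branch 2.1.1 (add not p6):
            (((p5 and p2) implies (p4 iff not p5)) or p6): β-rule — branch into ((p5 and p2) implies (p4 iff not p5))  //  p6.
              branch 2.1.1.1 (add ((p5 and p2) implies (p4 iff not p5))):
                ((p5 and p2) implies (p4 iff not p5)): β-rule — branch into not (p5 and p2)  //  (p4 iff not p5).
                  branch 2.1.1.1.1 (add not (p5 and p2)):
                    not (p5 and p2): β-rule — branch into not p5  //  not p2.
                      branch 2.1.1.1.1.1 (add not p5):
                        ○ open, literals {p2=F, p5=F, p6=F}.
                      branch 2.1.1.1.1.2 (add not p2):
                        ○ open, literals {p2=F, p6=F}.
                  branch 2.1.1.1.2 (add (p4 iff not p5)):
                    (p4 iff not p5): β-rule — branch into p4, not p5  //  not p4, not not p5.
                      branch 2.1.1.1.2.1 (add p4, not p5):
                        ○ open, literals {p2=F, p4=T, p5=F, p6=F}.
                      branch 2.1.1.1.2.2 (add not p4, not not p5):
                        ○ open, literals {p2=F, p4=F, p5=T, p6=F}.
              branch 2.1.1.2 (add p6):
                × closes — contains both p6 and not p6.
          branch 2.1.2 (add not p1):
            (((p5 and p2) implies (p4 iff not p5)) or p6): β-rule — branch into ((p5 and p2) implies (p4 iff not p5))  //  p6.
              branch 2.1.2.1 (add ((p5 and p2) implies (p4 iff not p5))):
                ((p5 and p2) implies (p4 iff not p5)): β-rule — branch into not (p5 and p2)  //  (p4 iff not p5).
                  branch 2.1.2.1.1 (add not (p5 and p2)):
                    not (p5 and p2): β-rule — branch into not p5  //  not p2.
                      branch 2.1.2.1.1.1 (add not p5):
                        ○ open, literals {p1=F, p2=F, p5=F}.
                      branch 2.1.2.1.1.2 (add not p2):
                        ○ open, literals {p1=F, p2=F}.
                  branch 2.1.2.1.2 (add (p4 iff not p5)):
                    (p4 iff not p5): β-rule — branch into p4, not p5  //  not p4, not not p5.
                      branch 2.1.2.1.2.1 (add p4, not p5):
                        ○ open, literals {p1=F, p2=F, p4=T, p5=F}.
                      branch 2.1.2.1.2.2 (add not p4, not not p5):
                        ○ open, literals {p1=F, p2=F, p4=F, p5=T}.
              branch 2.1.2.2 (add p6):
                ○ open, literals {p1=F, p2=F, p6=T}.
      branch 2.2 (add p4):
        not (p6 and p1): β-rule — branch into not p6  //  not p1.
          branch 2.2.1 (add not p6):
            ○ open, literals {p4=T, p6=F}.
          branch 2.2.2 (add not p1):
            ○ open, literals {p1=F, p4=T}.
2 branches closed, 12 open.
An open branch gives a countermodel: p1=T, p2=T, p4=F, p6=T (unmentioned atoms arbitrary); under it the original formula is false.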